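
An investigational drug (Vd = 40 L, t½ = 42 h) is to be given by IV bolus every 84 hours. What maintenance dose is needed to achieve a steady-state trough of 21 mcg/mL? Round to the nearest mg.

2520 mg

τ/t½ = 84/42 ≈ 2, so f = (1/2)^(84/42) ≈ 0.250000.
Cmin,ss = (D/Vd)·f/(1−f), so D = Cmin,ss·Vd·(1−f)/f.
D = 21 × 40 × (1−f)/f ≈ 21 × 40 × 3.00000 ≈ 2520.00 mg.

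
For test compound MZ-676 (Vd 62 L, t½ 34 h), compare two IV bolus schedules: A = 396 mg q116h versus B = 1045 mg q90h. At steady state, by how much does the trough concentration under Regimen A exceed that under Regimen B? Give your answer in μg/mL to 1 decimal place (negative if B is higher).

-2.5 μg/mL

Regimen A: f = (1/2)^(116/34) ≈ 0.0940; Cmin,ss = (396/62)·f/(1−f) ≈ 0.663 μg/mL.
Regimen B: f = (1/2)^(90/34) ≈ 0.1596; Cmin,ss = (1045/62)·f/(1−f) ≈ 3.201 μg/mL.
Difference ≈ 0.663 − 3.201 ≈ -2.538 μg/mL.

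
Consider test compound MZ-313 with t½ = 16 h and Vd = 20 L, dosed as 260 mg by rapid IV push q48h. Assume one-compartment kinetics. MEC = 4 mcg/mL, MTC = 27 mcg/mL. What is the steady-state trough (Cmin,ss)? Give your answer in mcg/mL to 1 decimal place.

τ = 48 h = 3 half-lives, so f = (1/2)^3 = 0.125.
At steady state, R = 1/(1 − 0.125) = 8/7.
Single-dose peak C₀ = D/Vd = 260/20 = 13 mcg/mL.
Steady-state peak Cmax,ss = C₀·R = 13 × 8/7 ≈ 14.857 mcg/mL.
Steady-state trough Cmin,ss = Cmax,ss·f ≈ 14.857 × 0.125 ≈ 1.857 mcg/mL.
Trough 1.9 mcg/mL vs MEC 4 mcg/mL: subtherapeutic.

1.9 mcg/mL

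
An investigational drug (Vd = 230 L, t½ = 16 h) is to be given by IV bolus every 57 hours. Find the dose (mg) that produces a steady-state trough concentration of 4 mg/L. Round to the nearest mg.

τ/t½ = 57/16 ≈ 3.5625, so f = (1/2)^(57/16) ≈ 0.084641.
Cmin,ss = (D/Vd)·f/(1−f), so D = Cmin,ss·Vd·(1−f)/f.
D = 4 × 230 × (1−f)/f ≈ 4 × 230 × 10.81461 ≈ 9949.44 mg.

9949 mg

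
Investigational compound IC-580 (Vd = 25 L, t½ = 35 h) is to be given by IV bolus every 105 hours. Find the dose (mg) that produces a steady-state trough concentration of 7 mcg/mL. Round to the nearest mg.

τ/t½ = 105/35 ≈ 3, so f = (1/2)^(105/35) ≈ 0.125000.
Cmin,ss = (D/Vd)·f/(1−f), so D = Cmin,ss·Vd·(1−f)/f.
D = 7 × 25 × (1−f)/f ≈ 7 × 25 × 7.00000 ≈ 1225.00 mg.

1225 mg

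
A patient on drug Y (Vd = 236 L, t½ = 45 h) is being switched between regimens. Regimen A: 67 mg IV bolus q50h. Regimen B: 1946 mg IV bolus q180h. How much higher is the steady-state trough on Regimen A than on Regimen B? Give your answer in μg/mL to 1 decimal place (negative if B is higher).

Regimen A: f = (1/2)^(50/45) ≈ 0.4629; Cmin,ss = (67/236)·f/(1−f) ≈ 0.245 μg/mL.
Regimen B: f = (1/2)^(180/45) ≈ 0.0625; Cmin,ss = (1946/236)·f/(1−f) ≈ 0.550 μg/mL.
Difference ≈ 0.245 − 0.550 ≈ -0.305 μg/mL.

-0.3 μg/mL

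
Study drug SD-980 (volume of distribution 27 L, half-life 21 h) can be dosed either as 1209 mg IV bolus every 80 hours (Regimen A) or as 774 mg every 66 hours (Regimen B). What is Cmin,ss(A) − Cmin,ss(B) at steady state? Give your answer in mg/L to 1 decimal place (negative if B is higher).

-0.2 mg/L

Regimen A: f = (1/2)^(80/21) ≈ 0.0713; Cmin,ss = (1209/27)·f/(1−f) ≈ 3.438 mg/L.
Regimen B: f = (1/2)^(66/21) ≈ 0.1132; Cmin,ss = (774/27)·f/(1−f) ≈ 3.659 mg/L.
Difference ≈ 3.438 − 3.659 ≈ -0.221 mg/L.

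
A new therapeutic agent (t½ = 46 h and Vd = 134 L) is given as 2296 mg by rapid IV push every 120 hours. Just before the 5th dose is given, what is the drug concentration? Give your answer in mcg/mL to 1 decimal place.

f = (1/2)^(τ/t½) = (1/2)^(120/46) ≈ 0.1639.
C₀ = D/Vd = 2296/134 ≈ 17.134 mcg/mL.
Before the 5th dose, 4 doses have been given. Superposition: Cmin = C₀·(f + f² + … + f^4).
≈ 17.134 × (0.1639 + 0.0269 + 0.0044 + 0.0007) ≈ 17.134 × 0.1959 ≈ 3.357 mcg/mL.

3.4 mcg/mL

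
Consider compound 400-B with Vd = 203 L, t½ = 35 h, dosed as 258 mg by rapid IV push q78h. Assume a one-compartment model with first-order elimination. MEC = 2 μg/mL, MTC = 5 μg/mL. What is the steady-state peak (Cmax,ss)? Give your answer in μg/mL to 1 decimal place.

1.6 μg/mL

k = ln2/t½ = ln2/35 ≈ 0.019804 h⁻¹; fraction remaining f = e^(−kτ) = e^(−0.019804×78) ≈ 0.2134.
At steady state, accumulation factor R = 1/(1 − e^(−kτ)) ≈ 1.2713.
Single-dose peak C₀ = D/Vd = 258/203 ≈ 1.271 μg/mL.
Steady-state peak Cmax,ss = C₀·R ≈ 1.271 × 1.2713 ≈ 1.616 μg/mL.
Peak 1.6 μg/mL vs MTC 5 μg/mL: below toxic threshold.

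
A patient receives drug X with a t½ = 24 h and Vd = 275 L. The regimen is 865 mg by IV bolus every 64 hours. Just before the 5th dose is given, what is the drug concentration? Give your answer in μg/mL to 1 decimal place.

0.6 μg/mL

f = (1/2)^(τ/t½) = (1/2)^(64/24) ≈ 0.1575.
C₀ = D/Vd = 865/275 ≈ 3.145 μg/mL.
Before the 5th dose, 4 doses have been given. Superposition: Cmin = C₀·(f + f² + … + f^4).
≈ 3.145 × (0.1575 + 0.0248 + 0.0039 + 0.0006) ≈ 3.145 × 0.1868 ≈ 0.587 μg/mL.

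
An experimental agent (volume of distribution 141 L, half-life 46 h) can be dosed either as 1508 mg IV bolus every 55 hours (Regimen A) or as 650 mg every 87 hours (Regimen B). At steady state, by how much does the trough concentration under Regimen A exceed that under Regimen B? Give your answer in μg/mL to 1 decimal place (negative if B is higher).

6.6 μg/mL

Regimen A: f = (1/2)^(55/46) ≈ 0.4366; Cmin,ss = (1508/141)·f/(1−f) ≈ 8.288 μg/mL.
Regimen B: f = (1/2)^(87/46) ≈ 0.2696; Cmin,ss = (650/141)·f/(1−f) ≈ 1.702 μg/mL.
Difference ≈ 8.288 − 1.702 ≈ 6.586 μg/mL.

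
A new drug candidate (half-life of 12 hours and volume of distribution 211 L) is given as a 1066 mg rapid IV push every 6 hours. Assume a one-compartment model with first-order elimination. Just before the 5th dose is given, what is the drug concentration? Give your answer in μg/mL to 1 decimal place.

9.1 μg/mL

f = (1/2)^(τ/t½) = (1/2)^(6/12) ≈ 0.7071.
C₀ = D/Vd = 1066/211 ≈ 5.052 μg/mL.
Before the 5th dose, 4 doses have been given. Superposition: Cmin = C₀·(f + f² + … + f^4).
≈ 5.052 × (0.7071 + 0.5000 + 0.3535 + 0.2500) ≈ 5.052 × 1.8106 ≈ 9.147 μg/mL.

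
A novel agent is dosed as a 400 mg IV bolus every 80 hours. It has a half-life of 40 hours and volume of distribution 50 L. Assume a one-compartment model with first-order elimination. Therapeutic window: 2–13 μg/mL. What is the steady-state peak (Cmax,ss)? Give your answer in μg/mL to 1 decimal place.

The dosing interval is 2 half-lives, so f = 2^(−2) = 0.25.
At steady state, R = 1/(1 − 0.25) = 4/3.
Single-dose peak C₀ = D/Vd = 400/50 = 8 μg/mL.
Steady-state peak Cmax,ss = C₀·R = 8 × 4/3 ≈ 10.667 μg/mL.
Peak 10.7 μg/mL vs MTC 13 μg/mL: below toxic threshold.

10.7 μg/mL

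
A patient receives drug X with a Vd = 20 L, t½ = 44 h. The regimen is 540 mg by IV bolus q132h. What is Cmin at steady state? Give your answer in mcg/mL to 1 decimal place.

3.9 mcg/mL

The dosing interval is 3 half-lives, so f = 2^(−3) = 0.125.
Accumulation ratio R = 1/(1 − f) = 1/0.875 = 8/7.
Single-dose peak C₀ = D/Vd = 540/20 = 27 mcg/mL.
Steady-state peak Cmax,ss = C₀·R = 27 × 8/7 ≈ 30.857 mcg/mL.
Steady-state trough Cmin,ss = Cmax,ss·f ≈ 30.857 × 0.125 ≈ 3.857 mcg/mL.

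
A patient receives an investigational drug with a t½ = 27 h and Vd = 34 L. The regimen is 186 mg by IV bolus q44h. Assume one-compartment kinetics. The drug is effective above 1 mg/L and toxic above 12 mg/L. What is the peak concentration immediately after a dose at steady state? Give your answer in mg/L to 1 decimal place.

8.1 mg/L

τ/t½ = 44/27 ≈ 1.6296, so fraction remaining f = (1/2)^(44/27) ≈ 0.3232.
Accumulation ratio R = 1/(1 − f) ≈ 1/0.6768 ≈ 1.4775.
Single-dose peak C₀ = D/Vd = 186/34 ≈ 5.471 mg/L.
Cmax,ss = C₀/(1 − f) ≈ 5.471/0.6768 ≈ 8.084 mg/L.
Peak 8.1 mg/L vs MTC 12 mg/L: below toxic threshold.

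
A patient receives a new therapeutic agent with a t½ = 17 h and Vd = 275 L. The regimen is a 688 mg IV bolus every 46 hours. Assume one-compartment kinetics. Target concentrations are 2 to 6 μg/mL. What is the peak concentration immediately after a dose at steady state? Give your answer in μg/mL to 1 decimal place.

3.0 μg/mL

Over one 46-h interval, 46/17 ≈ 2.7059 half-lives elapse, leaving f ≈ 0.1533 of each dose.
Accumulation ratio R = 1/(1 − f) ≈ 1/0.8467 ≈ 1.1811.
Single-dose peak C₀ = D/Vd = 688/275 ≈ 2.502 μg/mL.
Cmax,ss = C₀/(1 − f) ≈ 2.502/0.8467 ≈ 2.955 μg/mL.
Peak 3.0 μg/mL vs MTC 6 μg/mL: below toxic threshold.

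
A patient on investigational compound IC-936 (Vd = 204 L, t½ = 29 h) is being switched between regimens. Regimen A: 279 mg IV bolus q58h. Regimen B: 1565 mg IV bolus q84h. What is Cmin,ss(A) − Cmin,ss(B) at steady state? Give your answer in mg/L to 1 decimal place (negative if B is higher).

-0.7 mg/L

Regimen A: f = (1/2)^(58/29) ≈ 0.2500; Cmin,ss = (279/204)·f/(1−f) ≈ 0.456 mg/L.
Regimen B: f = (1/2)^(84/29) ≈ 0.1343; Cmin,ss = (1565/204)·f/(1−f) ≈ 1.190 mg/L.
Difference ≈ 0.456 − 1.190 ≈ -0.734 mg/L.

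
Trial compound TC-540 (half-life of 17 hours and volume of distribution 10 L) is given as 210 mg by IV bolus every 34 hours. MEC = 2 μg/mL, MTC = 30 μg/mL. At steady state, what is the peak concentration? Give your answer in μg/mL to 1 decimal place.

28.0 μg/mL

τ = 34 h = 2 half-lives, so f = (1/2)^2 = 0.25.
Accumulation ratio R = 1/(1 − f) = 1/0.75 = 4/3.
Single-dose peak C₀ = D/Vd = 210/10 = 21 μg/mL.
Steady-state peak Cmax,ss = C₀·R = 21 × 4/3 ≈ 28.000 μg/mL.
Peak 28.0 μg/mL vs MTC 30 μg/mL: below toxic threshold.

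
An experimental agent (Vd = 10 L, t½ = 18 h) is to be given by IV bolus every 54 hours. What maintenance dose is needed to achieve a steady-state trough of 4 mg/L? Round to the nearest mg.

280 mg

τ/t½ = 54/18 ≈ 3, so f = (1/2)^(54/18) ≈ 0.125000.
Cmin,ss = (D/Vd)·f/(1−f), so D = Cmin,ss·Vd·(1−f)/f.
D = 4 × 10 × (1−f)/f ≈ 4 × 10 × 7.00000 ≈ 280.00 mg.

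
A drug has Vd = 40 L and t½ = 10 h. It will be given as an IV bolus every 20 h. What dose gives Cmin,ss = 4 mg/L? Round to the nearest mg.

480 mg

τ/t½ = 20/10 ≈ 2, so f = (1/2)^(20/10) ≈ 0.250000.
Cmin,ss = (D/Vd)·f/(1−f), so D = Cmin,ss·Vd·(1−f)/f.
D = 4 × 40 × (1−f)/f ≈ 4 × 40 × 3.00000 ≈ 480.00 mg.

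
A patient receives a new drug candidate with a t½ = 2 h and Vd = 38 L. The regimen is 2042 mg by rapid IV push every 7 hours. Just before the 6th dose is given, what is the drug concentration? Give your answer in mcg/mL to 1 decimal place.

5.2 mcg/mL

f = (1/2)^(τ/t½) = (1/2)^(7/2) ≈ 0.0884.
C₀ = D/Vd = 2042/38 ≈ 53.737 mcg/mL.
Before the 6th dose, 5 doses have been given. Superposition: Cmin = C₀·(f + f² + … + f^5).
≈ 53.737 × (0.0884 + 0.0078 + 0.0007 + 0.0001 + 0.0000) ≈ 53.737 × 0.0970 ≈ 5.212 mcg/mL.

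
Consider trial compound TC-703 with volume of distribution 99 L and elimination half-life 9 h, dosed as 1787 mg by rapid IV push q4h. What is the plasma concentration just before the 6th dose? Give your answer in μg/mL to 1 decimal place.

39.3 μg/mL

f = (1/2)^(τ/t½) = (1/2)^(4/9) ≈ 0.7349.
C₀ = D/Vd = 1787/99 ≈ 18.051 μg/mL.
Before the 6th dose, 5 doses have been given. Superposition: Cmin = C₀·(f + f² + … + f^5).
≈ 18.051 × (0.7349 + 0.5401 + 0.3969 + 0.2917 + 0.2144) ≈ 18.051 × 2.1780 ≈ 39.315 μg/mL.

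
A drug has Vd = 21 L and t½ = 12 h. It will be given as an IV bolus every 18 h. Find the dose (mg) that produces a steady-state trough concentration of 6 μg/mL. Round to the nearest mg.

τ/t½ = 18/12 ≈ 1.5, so f = (1/2)^(18/12) ≈ 0.353553.
Cmin,ss = (D/Vd)·f/(1−f), so D = Cmin,ss·Vd·(1−f)/f.
D = 6 × 21 × (1−f)/f ≈ 6 × 21 × 1.82843 ≈ 230.38 mg.

230 mg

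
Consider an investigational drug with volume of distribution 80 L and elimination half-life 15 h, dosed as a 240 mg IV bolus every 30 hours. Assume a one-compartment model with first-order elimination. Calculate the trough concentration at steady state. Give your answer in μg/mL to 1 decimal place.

1.0 μg/mL

τ = 30 h = 2 half-lives, so f = (1/2)^2 = 0.25.
At steady state, R = 1/(1 − 0.25) = 4/3.
Single-dose peak C₀ = D/Vd = 240/80 = 3 μg/mL.
Steady-state peak Cmax,ss = C₀·R = 3 × 4/3 ≈ 4.000 μg/mL.
Steady-state trough Cmin,ss = Cmax,ss·f ≈ 4.000 × 0.25 ≈ 1.000 μg/mL.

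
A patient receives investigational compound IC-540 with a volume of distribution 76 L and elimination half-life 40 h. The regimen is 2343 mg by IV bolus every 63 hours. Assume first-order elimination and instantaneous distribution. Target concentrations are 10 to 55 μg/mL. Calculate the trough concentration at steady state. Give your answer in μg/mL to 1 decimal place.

15.6 μg/mL

k = ln2/t½ = ln2/40 ≈ 0.017329 h⁻¹; fraction remaining f = e^(−kτ) = e^(−0.017329×63) ≈ 0.3356.
Each bolus raises the concentration by D/Vd = 2343/76 ≈ 30.829 μg/mL.
Steady-state trough Cmin,ss = C₀·f/(1−f) ≈ 30.829 × 0.3356/0.6644 ≈ 15.572 μg/mL.
Trough 15.6 μg/mL vs MEC 10 μg/mL: adequate.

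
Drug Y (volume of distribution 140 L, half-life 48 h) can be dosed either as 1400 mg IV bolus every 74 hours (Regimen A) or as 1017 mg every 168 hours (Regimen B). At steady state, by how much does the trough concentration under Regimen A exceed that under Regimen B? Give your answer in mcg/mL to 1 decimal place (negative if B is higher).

4.5 mcg/mL

Regimen A: f = (1/2)^(74/48) ≈ 0.3435; Cmin,ss = (1400/140)·f/(1−f) ≈ 5.232 mcg/mL.
Regimen B: f = (1/2)^(168/48) ≈ 0.0884; Cmin,ss = (1017/140)·f/(1−f) ≈ 0.704 mcg/mL.
Difference ≈ 5.232 − 0.704 ≈ 4.528 mcg/mL.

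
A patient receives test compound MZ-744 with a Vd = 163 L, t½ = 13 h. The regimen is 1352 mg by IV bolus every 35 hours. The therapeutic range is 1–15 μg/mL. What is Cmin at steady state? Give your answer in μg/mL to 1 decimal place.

1.5 μg/mL

k = ln2/t½ = ln2/13 ≈ 0.053319 h⁻¹; fraction remaining f = e^(−kτ) = e^(−0.053319×35) ≈ 0.1547.
Accumulation ratio R = 1/(1 − f) ≈ 1/0.8453 ≈ 1.1830.
Single-dose peak C₀ = D/Vd = 1352/163 ≈ 8.294 μg/mL.
Cmax,ss = C₀/(1 − f) ≈ 8.294/0.8453 ≈ 9.812 μg/mL.
Steady-state trough Cmin,ss = Cmax,ss·f ≈ 9.812 × 0.1547 ≈ 1.518 μg/mL.
Trough 1.5 μg/mL vs MEC 1 μg/mL: adequate.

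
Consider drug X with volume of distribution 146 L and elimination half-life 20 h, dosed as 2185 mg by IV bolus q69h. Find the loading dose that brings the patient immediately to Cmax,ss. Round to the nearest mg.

2405 mg

f = (1/2)^(69/20) ≈ 0.091505; accumulation ratio R = 1/(1−f) ≈ 1.10072.
Loading dose to hit Cmax,ss on first dose: D_load = D_maint·R ≈ 2185 × 1.10072 ≈ 2405.07 mg.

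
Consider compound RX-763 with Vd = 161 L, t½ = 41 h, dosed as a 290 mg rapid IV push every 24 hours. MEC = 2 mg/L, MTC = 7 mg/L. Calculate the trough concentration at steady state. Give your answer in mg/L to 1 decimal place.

k = ln2/t½ = ln2/41 ≈ 0.016906 h⁻¹; fraction remaining f = e^(−kτ) = e^(−0.016906×24) ≈ 0.6665.
Each bolus raises the concentration by D/Vd = 290/161 ≈ 1.801 mg/L.
Steady-state trough Cmin,ss = C₀·f/(1−f) ≈ 1.801 × 0.6665/0.3335 ≈ 3.599 mg/L.
Trough 3.6 mg/L vs MEC 2 mg/L: adequate.

3.6 mg/L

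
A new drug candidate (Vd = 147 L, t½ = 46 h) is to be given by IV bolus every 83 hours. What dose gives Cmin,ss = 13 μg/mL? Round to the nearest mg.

4764 mg

τ/t½ = 83/46 ≈ 1.8043, so f = (1/2)^(83/46) ≈ 0.286310.
Cmin,ss = (D/Vd)·f/(1−f), so D = Cmin,ss·Vd·(1−f)/f.
D = 13 × 147 × (1−f)/f ≈ 13 × 147 × 2.49272 ≈ 4763.59 mg.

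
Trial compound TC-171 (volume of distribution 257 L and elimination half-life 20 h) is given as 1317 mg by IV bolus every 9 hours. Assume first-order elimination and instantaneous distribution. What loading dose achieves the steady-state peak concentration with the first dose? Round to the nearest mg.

4915 mg

f = (1/2)^(9/20) ≈ 0.732043; accumulation ratio R = 1/(1−f) ≈ 3.73194.
Loading dose to hit Cmax,ss on first dose: D_load = D_maint·R ≈ 1317 × 3.73194 ≈ 4914.96 mg.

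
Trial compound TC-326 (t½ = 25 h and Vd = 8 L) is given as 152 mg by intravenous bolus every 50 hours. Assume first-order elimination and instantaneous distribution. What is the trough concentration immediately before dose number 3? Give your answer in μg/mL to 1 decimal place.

f = (1/2)^(τ/t½) = (1/2)^(50/25) ≈ 0.2500.
C₀ = D/Vd = 152/8 ≈ 19.000 μg/mL.
Before the 3rd dose, 2 doses have been given. Superposition: Cmin = C₀·(f + f²).
≈ 19.000 × (0.2500 + 0.0625) ≈ 19.000 × 0.3125 ≈ 5.938 μg/mL.

5.9 μg/mL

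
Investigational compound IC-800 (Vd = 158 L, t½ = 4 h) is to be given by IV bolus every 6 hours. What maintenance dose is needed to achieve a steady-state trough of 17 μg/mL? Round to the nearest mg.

4911 mg

τ/t½ = 6/4 ≈ 1.5, so f = (1/2)^(6/4) ≈ 0.353553.
Cmin,ss = (D/Vd)·f/(1−f), so D = Cmin,ss·Vd·(1−f)/f.
D = 17 × 158 × (1−f)/f ≈ 17 × 158 × 1.82843 ≈ 4911.16 mg.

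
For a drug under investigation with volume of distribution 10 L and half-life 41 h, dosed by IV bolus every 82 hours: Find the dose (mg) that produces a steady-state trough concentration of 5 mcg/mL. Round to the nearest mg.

τ/t½ = 82/41 ≈ 2, so f = (1/2)^(82/41) ≈ 0.250000.
Cmin,ss = (D/Vd)·f/(1−f), so D = Cmin,ss·Vd·(1−f)/f.
D = 5 × 10 × (1−f)/f ≈ 5 × 10 × 3.00000 ≈ 150.00 mg.

150 mg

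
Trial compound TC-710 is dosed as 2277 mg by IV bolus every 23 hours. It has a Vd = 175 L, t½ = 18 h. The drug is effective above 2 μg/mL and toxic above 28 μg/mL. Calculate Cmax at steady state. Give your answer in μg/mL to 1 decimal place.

22.1 μg/mL

τ/t½ = 23/18 ≈ 1.2778, so fraction remaining f = (1/2)^(23/18) ≈ 0.4124.
Accumulation ratio R = 1/(1 − f) ≈ 1/0.5876 ≈ 1.7018.
Each bolus raises the concentration by D/Vd = 2277/175 ≈ 13.011 μg/mL.
Cmax,ss = C₀/(1 − f) ≈ 13.011/0.5876 ≈ 22.143 μg/mL.
Peak 22.1 μg/mL vs MTC 28 μg/mL: below toxic threshold.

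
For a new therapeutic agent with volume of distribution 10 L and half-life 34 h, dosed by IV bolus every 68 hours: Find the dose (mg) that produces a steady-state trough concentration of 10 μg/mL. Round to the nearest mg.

τ/t½ = 68/34 ≈ 2, so f = (1/2)^(68/34) ≈ 0.250000.
Cmin,ss = (D/Vd)·f/(1−f), so D = Cmin,ss·Vd·(1−f)/f.
D = 10 × 10 × (1−f)/f ≈ 10 × 10 × 3.00000 ≈ 300.00 mg.

300 mg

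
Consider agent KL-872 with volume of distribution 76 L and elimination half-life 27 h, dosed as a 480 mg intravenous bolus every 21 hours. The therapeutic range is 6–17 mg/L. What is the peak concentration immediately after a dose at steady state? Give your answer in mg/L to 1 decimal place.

τ/t½ = 21/27 ≈ 0.77778, so fraction remaining f = (1/2)^(21/27) ≈ 0.5833.
At steady state, accumulation factor R = 1/(1 − e^(−kτ)) ≈ 2.3998.
Each bolus raises the concentration by D/Vd = 480/76 ≈ 6.316 mg/L.
Steady-state peak Cmax,ss = C₀·R ≈ 6.316 × 2.3998 ≈ 15.157 mg/L.
Peak 15.2 mg/L vs MTC 17 mg/L: below toxic threshold.

15.2 mg/L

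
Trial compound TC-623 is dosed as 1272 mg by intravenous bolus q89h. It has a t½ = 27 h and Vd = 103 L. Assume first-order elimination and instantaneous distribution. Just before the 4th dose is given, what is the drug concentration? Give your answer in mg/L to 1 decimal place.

f = (1/2)^(τ/t½) = (1/2)^(89/27) ≈ 0.1018.
C₀ = D/Vd = 1272/103 ≈ 12.350 mg/L.
Before the 4th dose, 3 doses have been given. Superposition: Cmin = C₀·(f + f² + … + f^3).
≈ 12.350 × (0.1018 + 0.0104 + 0.0011) ≈ 12.350 × 0.1133 ≈ 1.399 mg/L.

1.4 mg/L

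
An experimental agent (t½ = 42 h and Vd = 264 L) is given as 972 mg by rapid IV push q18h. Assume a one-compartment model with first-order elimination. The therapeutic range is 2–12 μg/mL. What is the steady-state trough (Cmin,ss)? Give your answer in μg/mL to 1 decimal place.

k = ln2/t½ = ln2/42 ≈ 0.016504 h⁻¹; fraction remaining f = e^(−kτ) = e^(−0.016504×18) ≈ 0.7430.
Single-dose peak C₀ = D/Vd = 972/264 ≈ 3.682 μg/mL.
Steady-state trough Cmin,ss = C₀·f/(1−f) ≈ 3.682 × 0.7430/0.2570 ≈ 10.645 μg/mL.
Trough 10.6 μg/mL vs MEC 2 μg/mL: adequate.

10.6 μg/mL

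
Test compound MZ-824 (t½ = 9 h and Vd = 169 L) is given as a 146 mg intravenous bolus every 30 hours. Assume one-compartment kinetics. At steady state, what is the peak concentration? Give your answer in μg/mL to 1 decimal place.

Over one 30-h interval, 30/9 ≈ 3.3333 half-lives elapse, leaving f ≈ 0.0992 of each dose.
Accumulation ratio R = 1/(1 − f) ≈ 1/0.9008 ≈ 1.1101.
Single-dose peak C₀ = D/Vd = 146/169 ≈ 0.864 μg/mL.
Steady-state peak Cmax,ss = C₀·R ≈ 0.864 × 1.1101 ≈ 0.959 μg/mL.

1.0 μg/mL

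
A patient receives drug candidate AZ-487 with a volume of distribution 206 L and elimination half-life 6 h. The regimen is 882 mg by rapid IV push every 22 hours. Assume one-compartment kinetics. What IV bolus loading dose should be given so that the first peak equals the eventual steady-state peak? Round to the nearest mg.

957 mg

f = (1/2)^(22/6) ≈ 0.078745; accumulation ratio R = 1/(1−f) ≈ 1.08548.
Loading dose to hit Cmax,ss on first dose: D_load = D_maint·R ≈ 882 × 1.08548 ≈ 957.39 mg.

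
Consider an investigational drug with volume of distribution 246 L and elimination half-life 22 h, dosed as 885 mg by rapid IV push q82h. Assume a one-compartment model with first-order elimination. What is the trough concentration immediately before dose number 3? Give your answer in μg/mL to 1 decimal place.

0.3 μg/mL

f = (1/2)^(τ/t½) = (1/2)^(82/22) ≈ 0.0755.
C₀ = D/Vd = 885/246 ≈ 3.598 μg/mL.
Before the 3rd dose, 2 doses have been given. Superposition: Cmin = C₀·(f + f²).
≈ 3.598 × (0.0755 + 0.0057) ≈ 3.598 × 0.0812 ≈ 0.292 μg/mL.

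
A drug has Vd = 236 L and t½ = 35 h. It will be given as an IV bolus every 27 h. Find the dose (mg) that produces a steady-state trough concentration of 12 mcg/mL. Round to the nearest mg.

τ/t½ = 27/35 ≈ 0.77143, so f = (1/2)^(27/35) ≈ 0.585837.
Cmin,ss = (D/Vd)·f/(1−f), so D = Cmin,ss·Vd·(1−f)/f.
D = 12 × 236 × (1−f)/f ≈ 12 × 236 × 0.70696 ≈ 2002.11 mg.

2002 mg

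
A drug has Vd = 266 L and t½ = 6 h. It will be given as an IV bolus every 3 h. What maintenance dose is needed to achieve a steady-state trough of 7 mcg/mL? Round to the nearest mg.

771 mg

τ/t½ = 3/6 ≈ 0.5, so f = (1/2)^(3/6) ≈ 0.707107.
Cmin,ss = (D/Vd)·f/(1−f), so D = Cmin,ss·Vd·(1−f)/f.
D = 7 × 266 × (1−f)/f ≈ 7 × 266 × 0.41421 ≈ 771.26 mg.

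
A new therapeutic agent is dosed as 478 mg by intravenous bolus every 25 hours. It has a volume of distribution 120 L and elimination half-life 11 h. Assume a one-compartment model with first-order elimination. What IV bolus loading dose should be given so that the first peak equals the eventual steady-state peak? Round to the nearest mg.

f = (1/2)^(25/11) ≈ 0.206938; accumulation ratio R = 1/(1−f) ≈ 1.26094.
Loading dose to hit Cmax,ss on first dose: D_load = D_maint·R ≈ 478 × 1.26094 ≈ 602.73 mg.

603 mg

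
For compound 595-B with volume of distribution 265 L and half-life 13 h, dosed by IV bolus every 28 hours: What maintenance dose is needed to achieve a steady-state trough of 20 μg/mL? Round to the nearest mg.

τ/t½ = 28/13 ≈ 2.1538, so f = (1/2)^(28/13) ≈ 0.224713.
Cmin,ss = (D/Vd)·f/(1−f), so D = Cmin,ss·Vd·(1−f)/f.
D = 20 × 265 × (1−f)/f ≈ 20 × 265 × 3.45012 ≈ 18285.64 mg.

18286 mg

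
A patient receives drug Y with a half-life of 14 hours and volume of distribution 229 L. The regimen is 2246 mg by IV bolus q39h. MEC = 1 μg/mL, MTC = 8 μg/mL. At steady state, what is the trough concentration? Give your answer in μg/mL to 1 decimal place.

1.7 μg/mL

Over one 39-h interval, 39/14 ≈ 2.7857 half-lives elapse, leaving f ≈ 0.1450 of each dose.
At steady state, accumulation factor R = 1/(1 − e^(−kτ)) ≈ 1.1696.
Each bolus raises the concentration by D/Vd = 2246/229 ≈ 9.808 μg/mL.
Steady-state peak Cmax,ss = C₀·R ≈ 9.808 × 1.1696 ≈ 11.471 μg/mL.
One interval later, Cmin,ss = Cmax,ss·e^(−kτ) ≈ 11.471 × 0.1450 ≈ 1.663 μg/mL.
Trough 1.7 μg/mL vs MEC 1 μg/mL: adequate.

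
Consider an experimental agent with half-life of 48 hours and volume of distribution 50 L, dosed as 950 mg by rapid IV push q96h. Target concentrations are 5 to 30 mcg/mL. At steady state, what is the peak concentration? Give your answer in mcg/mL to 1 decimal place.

25.3 mcg/mL

τ = 96 h = 2 half-lives, so f = (1/2)^2 = 0.25.
At steady state, R = 1/(1 − 0.25) = 4/3.
Single-dose peak C₀ = D/Vd = 950/50 = 19 mcg/mL.
Steady-state peak Cmax,ss = C₀·R = 19 × 4/3 ≈ 25.333 mcg/mL.
Peak 25.3 mcg/mL vs MTC 30 mcg/mL: below toxic threshold.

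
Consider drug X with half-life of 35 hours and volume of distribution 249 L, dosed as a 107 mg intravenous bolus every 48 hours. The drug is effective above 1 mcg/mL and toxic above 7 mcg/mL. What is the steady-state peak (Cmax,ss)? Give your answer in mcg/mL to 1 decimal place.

0.7 mcg/mL

k = ln2/t½ = ln2/35 ≈ 0.019804 h⁻¹; fraction remaining f = e^(−kτ) = e^(−0.019804×48) ≈ 0.3865.
Accumulation ratio R = 1/(1 − f) ≈ 1/0.6135 ≈ 1.6300.
Single-dose peak C₀ = D/Vd = 107/249 ≈ 0.430 mcg/mL.
Steady-state peak Cmax,ss = C₀·R ≈ 0.430 × 1.6300 ≈ 0.701 mcg/mL.
Peak 0.7 mcg/mL vs MTC 7 mcg/mL: below toxic threshold.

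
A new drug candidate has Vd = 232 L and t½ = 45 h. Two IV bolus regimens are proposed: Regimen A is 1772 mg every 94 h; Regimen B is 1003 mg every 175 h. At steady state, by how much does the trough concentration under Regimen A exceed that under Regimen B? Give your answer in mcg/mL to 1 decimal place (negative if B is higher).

2.0 mcg/mL

Regimen A: f = (1/2)^(94/45) ≈ 0.2351; Cmin,ss = (1772/232)·f/(1−f) ≈ 2.348 mcg/mL.
Regimen B: f = (1/2)^(175/45) ≈ 0.0675; Cmin,ss = (1003/232)·f/(1−f) ≈ 0.313 mcg/mL.
Difference ≈ 2.348 − 0.313 ≈ 2.035 mcg/mL.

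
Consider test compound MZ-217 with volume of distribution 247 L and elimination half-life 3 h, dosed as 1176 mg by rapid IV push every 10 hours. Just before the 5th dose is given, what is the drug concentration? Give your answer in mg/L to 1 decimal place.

f = (1/2)^(τ/t½) = (1/2)^(10/3) ≈ 0.0992.
C₀ = D/Vd = 1176/247 ≈ 4.761 mg/L.
Before the 5th dose, 4 doses have been given. Superposition: Cmin = C₀·(f + f² + … + f^4).
≈ 4.761 × (0.0992 + 0.0098 + 0.0010 + 0.0001) ≈ 4.761 × 0.1101 ≈ 0.524 mg/L.

0.5 mg/L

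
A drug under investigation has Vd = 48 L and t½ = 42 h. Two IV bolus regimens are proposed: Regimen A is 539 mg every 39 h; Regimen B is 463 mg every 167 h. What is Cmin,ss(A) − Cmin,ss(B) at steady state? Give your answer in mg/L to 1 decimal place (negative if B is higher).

Regimen A: f = (1/2)^(39/42) ≈ 0.5254; Cmin,ss = (539/48)·f/(1−f) ≈ 12.431 mg/L.
Regimen B: f = (1/2)^(167/42) ≈ 0.0635; Cmin,ss = (463/48)·f/(1−f) ≈ 0.654 mg/L.
Difference ≈ 12.431 − 0.654 ≈ 11.777 mg/L.

11.8 mg/L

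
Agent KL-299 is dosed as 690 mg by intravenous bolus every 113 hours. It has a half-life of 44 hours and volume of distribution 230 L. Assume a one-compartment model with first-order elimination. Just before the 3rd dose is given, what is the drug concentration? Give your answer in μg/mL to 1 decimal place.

0.6 μg/mL

f = (1/2)^(τ/t½) = (1/2)^(113/44) ≈ 0.1686.
C₀ = D/Vd = 690/230 ≈ 3.000 μg/mL.
Before the 3rd dose, 2 doses have been given. Superposition: Cmin = C₀·(f + f²).
≈ 3.000 × (0.1686 + 0.0284) ≈ 3.000 × 0.1970 ≈ 0.591 μg/mL.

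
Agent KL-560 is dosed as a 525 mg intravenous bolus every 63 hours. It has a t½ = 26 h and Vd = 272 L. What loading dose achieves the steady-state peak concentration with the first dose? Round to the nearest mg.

645 mg

f = (1/2)^(63/26) ≈ 0.186458; accumulation ratio R = 1/(1−f) ≈ 1.22919.
Loading dose to hit Cmax,ss on first dose: D_load = D_maint·R ≈ 525 × 1.22919 ≈ 645.32 mg.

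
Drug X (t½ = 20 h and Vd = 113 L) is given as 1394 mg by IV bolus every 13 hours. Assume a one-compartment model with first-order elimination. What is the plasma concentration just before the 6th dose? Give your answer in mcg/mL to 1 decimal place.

f = (1/2)^(τ/t½) = (1/2)^(13/20) ≈ 0.6373.
C₀ = D/Vd = 1394/113 ≈ 12.336 mcg/mL.
Before the 6th dose, 5 doses have been given. Superposition: Cmin = C₀·(f + f² + … + f^5).
≈ 12.336 × (0.6373 + 0.4062 + 0.2588 + 0.1650 + 0.1051) ≈ 12.336 × 1.5724 ≈ 19.397 mcg/mL.

19.4 mcg/mL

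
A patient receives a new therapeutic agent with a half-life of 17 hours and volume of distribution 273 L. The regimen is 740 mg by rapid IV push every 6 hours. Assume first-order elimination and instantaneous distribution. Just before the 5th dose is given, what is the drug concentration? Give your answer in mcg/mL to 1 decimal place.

f = (1/2)^(τ/t½) = (1/2)^(6/17) ≈ 0.7830.
C₀ = D/Vd = 740/273 ≈ 2.711 mcg/mL.
Before the 5th dose, 4 doses have been given. Superposition: Cmin = C₀·(f + f² + … + f^4).
≈ 2.711 × (0.7830 + 0.6131 + 0.4800 + 0.3759) ≈ 2.711 × 2.2520 ≈ 6.105 mcg/mL.

6.1 mcg/mL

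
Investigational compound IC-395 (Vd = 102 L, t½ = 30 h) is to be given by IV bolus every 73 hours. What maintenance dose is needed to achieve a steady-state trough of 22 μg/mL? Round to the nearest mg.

τ/t½ = 73/30 ≈ 2.4333, so f = (1/2)^(73/30) ≈ 0.185137.
Cmin,ss = (D/Vd)·f/(1−f), so D = Cmin,ss·Vd·(1−f)/f.
D = 22 × 102 × (1−f)/f ≈ 22 × 102 × 4.40141 ≈ 9876.76 mg.

9877 mg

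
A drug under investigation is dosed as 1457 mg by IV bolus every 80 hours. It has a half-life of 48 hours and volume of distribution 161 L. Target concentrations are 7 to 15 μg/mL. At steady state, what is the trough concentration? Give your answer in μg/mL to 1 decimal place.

k = ln2/t½ = ln2/48 ≈ 0.014441 h⁻¹; fraction remaining f = e^(−kτ) = e^(−0.014441×80) ≈ 0.3150.
At steady state, accumulation factor R = 1/(1 − e^(−kτ)) ≈ 1.4599.
Single-dose peak C₀ = D/Vd = 1457/161 ≈ 9.050 μg/mL.
Steady-state peak Cmax,ss = C₀·R ≈ 9.050 × 1.4599 ≈ 13.212 μg/mL.
One interval later, Cmin,ss = Cmax,ss·e^(−kτ) ≈ 13.212 × 0.3150 ≈ 4.162 μg/mL.
Trough 4.2 μg/mL vs MEC 7 μg/mL: subtherapeutic.

4.2 μg/mL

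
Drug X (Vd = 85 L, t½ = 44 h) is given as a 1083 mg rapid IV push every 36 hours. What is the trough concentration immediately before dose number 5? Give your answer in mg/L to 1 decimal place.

15.0 mg/L

f = (1/2)^(τ/t½) = (1/2)^(36/44) ≈ 0.5672.
C₀ = D/Vd = 1083/85 ≈ 12.741 mg/L.
Before the 5th dose, 4 doses have been given. Superposition: Cmin = C₀·(f + f² + … + f^4).
≈ 12.741 × (0.5672 + 0.3217 + 0.1825 + 0.1035) ≈ 12.741 × 1.1749 ≈ 14.969 mg/L.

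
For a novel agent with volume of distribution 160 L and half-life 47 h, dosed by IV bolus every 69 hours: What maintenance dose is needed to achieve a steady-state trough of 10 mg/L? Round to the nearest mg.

τ/t½ = 69/47 ≈ 1.4681, so f = (1/2)^(69/47) ≈ 0.361462.
Cmin,ss = (D/Vd)·f/(1−f), so D = Cmin,ss·Vd·(1−f)/f.
D = 10 × 160 × (1−f)/f ≈ 10 × 160 × 1.76654 ≈ 2826.46 mg.

2826 mg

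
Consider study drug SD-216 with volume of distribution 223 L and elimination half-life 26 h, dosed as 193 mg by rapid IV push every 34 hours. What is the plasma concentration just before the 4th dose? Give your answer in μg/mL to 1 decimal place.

0.5 μg/mL

f = (1/2)^(τ/t½) = (1/2)^(34/26) ≈ 0.4040.
C₀ = D/Vd = 193/223 ≈ 0.865 μg/mL.
Before the 4th dose, 3 doses have been given. Superposition: Cmin = C₀·(f + f² + … + f^3).
≈ 0.865 × (0.4040 + 0.1632 + 0.0659) ≈ 0.865 × 0.6331 ≈ 0.548 μg/mL.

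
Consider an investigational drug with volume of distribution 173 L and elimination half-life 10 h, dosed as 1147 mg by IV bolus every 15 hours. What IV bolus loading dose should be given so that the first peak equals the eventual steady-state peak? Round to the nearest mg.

1774 mg

f = (1/2)^(15/10) ≈ 0.353553; accumulation ratio R = 1/(1−f) ≈ 1.54692.
Loading dose to hit Cmax,ss on first dose: D_load = D_maint·R ≈ 1147 × 1.54692 ≈ 1774.32 mg.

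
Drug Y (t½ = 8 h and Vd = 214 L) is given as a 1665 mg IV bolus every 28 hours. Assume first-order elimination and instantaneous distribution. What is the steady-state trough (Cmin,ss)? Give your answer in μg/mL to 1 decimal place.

0.8 μg/mL

k = ln2/t½ = ln2/8 ≈ 0.086643 h⁻¹; fraction remaining f = e^(−kτ) = e^(−0.086643×28) ≈ 0.0884.
At steady state, accumulation factor R = 1/(1 − e^(−kτ)) ≈ 1.0970.
Single-dose peak C₀ = D/Vd = 1665/214 ≈ 7.780 μg/mL.
Cmax,ss = C₀/(1 − f) ≈ 7.780/0.9116 ≈ 8.534 μg/mL.
Steady-state trough Cmin,ss = Cmax,ss·f ≈ 8.534 × 0.0884 ≈ 0.754 μg/mL.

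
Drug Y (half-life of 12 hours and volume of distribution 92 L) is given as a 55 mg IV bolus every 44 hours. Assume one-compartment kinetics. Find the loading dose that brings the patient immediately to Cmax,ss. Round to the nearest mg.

60 mg

f = (1/2)^(44/12) ≈ 0.078745; accumulation ratio R = 1/(1−f) ≈ 1.08548.
Loading dose to hit Cmax,ss on first dose: D_load = D_maint·R ≈ 55 × 1.08548 ≈ 59.70 mg.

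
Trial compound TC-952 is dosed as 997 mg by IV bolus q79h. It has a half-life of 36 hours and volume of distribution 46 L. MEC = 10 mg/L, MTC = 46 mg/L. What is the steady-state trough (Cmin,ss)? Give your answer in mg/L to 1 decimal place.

τ/t½ = 79/36 ≈ 2.1944, so fraction remaining f = (1/2)^(79/36) ≈ 0.2185.
At steady state, accumulation factor R = 1/(1 − e^(−kτ)) ≈ 1.2796.
Each bolus raises the concentration by D/Vd = 997/46 ≈ 21.674 mg/L.
Steady-state peak Cmax,ss = C₀·R ≈ 21.674 × 1.2796 ≈ 27.734 mg/L.
One interval later, Cmin,ss = Cmax,ss·e^(−kτ) ≈ 27.734 × 0.2185 ≈ 6.060 mg/L.
Trough 6.1 mg/L vs MEC 10 mg/L: subtherapeutic.

6.1 mg/L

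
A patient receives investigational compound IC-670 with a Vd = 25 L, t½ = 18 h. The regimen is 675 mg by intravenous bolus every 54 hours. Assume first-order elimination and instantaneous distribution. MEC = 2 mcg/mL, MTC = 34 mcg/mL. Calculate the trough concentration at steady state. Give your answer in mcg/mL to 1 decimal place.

The dosing interval is 3 half-lives, so f = 2^(−3) = 0.125.
Accumulation ratio R = 1/(1 − f) = 1/0.875 = 8/7.
Single-dose peak C₀ = D/Vd = 675/25 = 27 mcg/mL.
Steady-state peak Cmax,ss = C₀·R = 27 × 8/7 ≈ 30.857 mcg/mL.
Steady-state trough Cmin,ss = Cmax,ss·f ≈ 30.857 × 0.125 ≈ 3.857 mcg/mL.
Trough 3.9 mcg/mL vs MEC 2 mcg/mL: adequate.

3.9 mcg/mL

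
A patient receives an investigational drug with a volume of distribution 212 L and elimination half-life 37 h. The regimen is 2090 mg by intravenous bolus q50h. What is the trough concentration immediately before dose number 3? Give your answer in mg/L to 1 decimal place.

5.4 mg/L

f = (1/2)^(τ/t½) = (1/2)^(50/37) ≈ 0.3919.
C₀ = D/Vd = 2090/212 ≈ 9.858 mg/L.
Before the 3rd dose, 2 doses have been given. Superposition: Cmin = C₀·(f + f²).
≈ 9.858 × (0.3919 + 0.1536) ≈ 9.858 × 0.5455 ≈ 5.378 mg/L.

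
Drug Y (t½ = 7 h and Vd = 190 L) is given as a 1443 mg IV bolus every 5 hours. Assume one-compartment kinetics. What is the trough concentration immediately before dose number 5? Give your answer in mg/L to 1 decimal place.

f = (1/2)^(τ/t½) = (1/2)^(5/7) ≈ 0.6095.
C₀ = D/Vd = 1443/190 ≈ 7.595 mg/L.
Before the 5th dose, 4 doses have been given. Superposition: Cmin = C₀·(f + f² + … + f^4).
≈ 7.595 × (0.6095 + 0.3715 + 0.2264 + 0.1380) ≈ 7.595 × 1.3454 ≈ 10.218 mg/L.

10.2 mg/L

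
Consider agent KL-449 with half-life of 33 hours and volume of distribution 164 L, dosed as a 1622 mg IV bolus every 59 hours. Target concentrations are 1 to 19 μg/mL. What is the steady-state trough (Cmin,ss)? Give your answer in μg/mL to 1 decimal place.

Over one 59-h interval, 59/33 ≈ 1.7879 half-lives elapse, leaving f ≈ 0.2896 of each dose.
Accumulation ratio R = 1/(1 − f) ≈ 1/0.7104 ≈ 1.4077.
Single-dose peak C₀ = D/Vd = 1622/164 ≈ 9.890 μg/mL.
Steady-state peak Cmax,ss = C₀·R ≈ 9.890 × 1.4077 ≈ 13.922 μg/mL.
Steady-state trough Cmin,ss = Cmax,ss·f ≈ 13.922 × 0.2896 ≈ 4.032 μg/mL.
Trough 4.0 μg/mL vs MEC 1 μg/mL: adequate.

4.0 μg/mL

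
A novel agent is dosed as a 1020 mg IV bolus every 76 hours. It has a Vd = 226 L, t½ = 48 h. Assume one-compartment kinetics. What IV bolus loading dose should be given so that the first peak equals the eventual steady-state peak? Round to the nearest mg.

f = (1/2)^(76/48) ≈ 0.333710; accumulation ratio R = 1/(1−f) ≈ 1.50085.
Loading dose to hit Cmax,ss on first dose: D_load = D_maint·R ≈ 1020 × 1.50085 ≈ 1530.87 mg.

1531 mg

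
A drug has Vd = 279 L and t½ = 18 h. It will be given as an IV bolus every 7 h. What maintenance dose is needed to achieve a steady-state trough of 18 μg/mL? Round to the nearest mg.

τ/t½ = 7/18 ≈ 0.38889, so f = (1/2)^(7/18) ≈ 0.763718.
Cmin,ss = (D/Vd)·f/(1−f), so D = Cmin,ss·Vd·(1−f)/f.
D = 18 × 279 × (1−f)/f ≈ 18 × 279 × 0.30938 ≈ 1553.71 mg.

1554 mg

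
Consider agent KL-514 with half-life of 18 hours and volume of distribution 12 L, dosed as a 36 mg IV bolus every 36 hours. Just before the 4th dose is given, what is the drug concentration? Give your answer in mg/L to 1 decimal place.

1.0 mg/L

f = (1/2)^(τ/t½) = (1/2)^(36/18) ≈ 0.2500.
C₀ = D/Vd = 36/12 ≈ 3.000 mg/L.
Before the 4th dose, 3 doses have been given. Superposition: Cmin = C₀·(f + f² + … + f^3).
≈ 3.000 × (0.2500 + 0.0625 + 0.0156) ≈ 3.000 × 0.3281 ≈ 0.984 mg/L.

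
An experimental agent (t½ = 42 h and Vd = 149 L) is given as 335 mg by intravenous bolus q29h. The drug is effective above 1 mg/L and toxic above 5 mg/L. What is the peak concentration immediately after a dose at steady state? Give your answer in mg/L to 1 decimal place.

Over one 29-h interval, 29/42 ≈ 0.69048 half-lives elapse, leaving f ≈ 0.6196 of each dose.
At steady state, accumulation factor R = 1/(1 − e^(−kτ)) ≈ 2.6288.
Each bolus raises the concentration by D/Vd = 335/149 ≈ 2.248 mg/L.
Steady-state peak Cmax,ss = C₀·R ≈ 2.248 × 2.6288 ≈ 5.910 mg/L.
Peak 5.9 mg/L vs MTC 5 mg/L: exceeds toxic threshold.

5.9 mg/L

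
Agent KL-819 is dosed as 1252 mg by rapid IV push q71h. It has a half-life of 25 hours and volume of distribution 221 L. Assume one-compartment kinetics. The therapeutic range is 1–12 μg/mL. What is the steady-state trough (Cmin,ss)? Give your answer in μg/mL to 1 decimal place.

τ/t½ = 71/25 ≈ 2.84, so fraction remaining f = (1/2)^(71/25) ≈ 0.1397.
At steady state, accumulation factor R = 1/(1 − e^(−kτ)) ≈ 1.1624.
Single-dose peak C₀ = D/Vd = 1252/221 ≈ 5.665 μg/mL.
Cmax,ss = C₀/(1 − f) ≈ 5.665/0.8603 ≈ 6.585 μg/mL.
Steady-state trough Cmin,ss = Cmax,ss·f ≈ 6.585 × 0.1397 ≈ 0.920 μg/mL.
Trough 0.9 μg/mL vs MEC 1 μg/mL: subtherapeutic.

0.9 μg/mL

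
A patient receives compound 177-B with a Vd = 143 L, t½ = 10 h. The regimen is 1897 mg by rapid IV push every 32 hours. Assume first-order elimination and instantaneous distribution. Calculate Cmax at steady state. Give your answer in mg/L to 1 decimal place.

k = ln2/t½ = ln2/10 ≈ 0.069315 h⁻¹; fraction remaining f = e^(−kτ) = e^(−0.069315×32) ≈ 0.1088.
At steady state, accumulation factor R = 1/(1 − e^(−kτ)) ≈ 1.1221.
Single-dose peak C₀ = D/Vd = 1897/143 ≈ 13.266 mg/L.
Steady-state peak Cmax,ss = C₀·R ≈ 13.266 × 1.1221 ≈ 14.886 mg/L.

14.9 mg/L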